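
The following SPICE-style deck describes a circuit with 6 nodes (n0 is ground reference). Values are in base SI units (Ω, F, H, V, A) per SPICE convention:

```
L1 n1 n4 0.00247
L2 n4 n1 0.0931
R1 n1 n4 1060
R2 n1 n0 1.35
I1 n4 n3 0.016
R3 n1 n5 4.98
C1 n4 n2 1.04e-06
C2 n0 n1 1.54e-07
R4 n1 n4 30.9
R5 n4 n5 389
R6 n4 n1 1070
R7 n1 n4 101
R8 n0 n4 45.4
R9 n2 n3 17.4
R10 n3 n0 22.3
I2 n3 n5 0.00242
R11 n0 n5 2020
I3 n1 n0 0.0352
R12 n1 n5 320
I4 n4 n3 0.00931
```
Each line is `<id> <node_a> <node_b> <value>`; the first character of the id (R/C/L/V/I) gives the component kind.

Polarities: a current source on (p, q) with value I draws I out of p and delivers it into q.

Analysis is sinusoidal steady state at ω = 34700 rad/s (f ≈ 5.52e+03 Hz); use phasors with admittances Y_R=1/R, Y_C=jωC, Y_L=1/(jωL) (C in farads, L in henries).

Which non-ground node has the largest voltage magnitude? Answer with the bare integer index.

2

Element admittances at ω=34700 rad/s:
  Y(L1) = 0.000-0.01167j S between n1,n4
  Y(L2) = 0.000-0.0003095j S between n4,n1
  Y(R1) = 0.0009434+0.000j S between n1,n4
  Y(R2) = 0.7407+0.000j S between n1,n0
  I1: injects 0.016 A into n3 (from n4)
  Y(R3) = 0.2008+0.000j S between n1,n5
  Y(C1) = 0.000+0.03609j S between n4,n2
  Y(C2) = 0.000+0.005344j S between n0,n1
  Y(R4) = 0.03236+0.000j S between n1,n4
  Y(R5) = 0.002571+0.000j S between n4,n5
  Y(R6) = 0.0009346+0.000j S between n4,n1
  Y(R7) = 0.009901+0.000j S between n1,n4
  Y(R8) = 0.02203+0.000j S between n0,n4
  Y(R9) = 0.05747+0.000j S between n2,n3
  Y(R10) = 0.04484+0.000j S between n3,n0
  I2: injects 0.00242 A into n5 (from n3)
  Y(R11) = 0.0004950+0.000j S between n0,n5
  I3: injects 0.0352 A into n0 (from n1)
  Y(R12) = 0.003125+0.000j S between n1,n5
  I4: injects 0.00931 A into n3 (from n4)
Assemble and solve the 5×5 MNA system:
  V(n1)=-0.05365+0.007777j  V(n2)=-0.02080-0.2890j  V(n3)=0.2120-0.1623j  V(n4)=-0.2225+0.08180j  V(n5)=-0.04393+0.008677j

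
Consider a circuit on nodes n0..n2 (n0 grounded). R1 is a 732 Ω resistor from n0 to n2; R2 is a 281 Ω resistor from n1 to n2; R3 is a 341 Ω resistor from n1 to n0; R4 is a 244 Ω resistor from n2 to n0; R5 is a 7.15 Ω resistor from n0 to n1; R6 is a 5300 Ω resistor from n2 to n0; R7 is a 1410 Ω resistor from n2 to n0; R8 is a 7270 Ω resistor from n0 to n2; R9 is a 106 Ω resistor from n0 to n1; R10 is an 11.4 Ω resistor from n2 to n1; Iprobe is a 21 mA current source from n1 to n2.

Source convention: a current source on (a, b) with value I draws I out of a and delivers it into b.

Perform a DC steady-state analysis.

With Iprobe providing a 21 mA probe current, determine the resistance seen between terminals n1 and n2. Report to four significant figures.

R_eq = 10.26 Ω

Apply KCL at each of the 2 non-ground nodes and solve the resulting linear system.
Node n1: branches {R2, R3, R5, R9, R10, Iprobe} → V_1 = -0.008819
Node n2: branches {R1, R2, R4, R6, R7, R8, R10, Iprobe} → V_2 = 0.2065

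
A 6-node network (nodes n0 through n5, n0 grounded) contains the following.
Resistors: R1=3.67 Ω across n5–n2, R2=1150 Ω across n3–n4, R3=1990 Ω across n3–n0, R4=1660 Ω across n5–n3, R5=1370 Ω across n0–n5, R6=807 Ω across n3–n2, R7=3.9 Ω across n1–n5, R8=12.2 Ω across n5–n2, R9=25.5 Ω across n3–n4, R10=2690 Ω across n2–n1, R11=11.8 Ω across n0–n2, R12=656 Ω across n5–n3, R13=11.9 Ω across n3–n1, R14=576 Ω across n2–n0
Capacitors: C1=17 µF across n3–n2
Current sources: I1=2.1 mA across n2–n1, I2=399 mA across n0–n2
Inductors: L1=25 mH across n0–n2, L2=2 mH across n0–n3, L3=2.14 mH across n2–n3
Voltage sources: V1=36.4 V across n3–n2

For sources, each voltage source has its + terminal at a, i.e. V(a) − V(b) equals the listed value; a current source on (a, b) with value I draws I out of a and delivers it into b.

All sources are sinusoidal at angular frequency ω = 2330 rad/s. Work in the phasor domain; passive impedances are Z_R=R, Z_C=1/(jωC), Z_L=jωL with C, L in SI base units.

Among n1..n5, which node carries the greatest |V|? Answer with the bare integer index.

2

Apply KCL at each of the 5 non-ground nodes and solve the resulting linear system.
Node n1: branches {I1, R7, R10, R13} → V_1 = -15.67+12.56j
Node n2: branches {R1, C1, I1, L1, L3, R6, R8, I2, R10, R11, R14, V1} → V_2 = -28.94+12.58j
Node n3: branches {C1, R2, L2, R3, L3, R4, R6, R9, R12, R13, V1} → V_3 = 7.457+12.58j
Node n4: branches {R2, R9} → V_4 = 7.457+12.58j
Node n5: branches {R1, R4, R5, R7, R8, R12} → V_5 = -23.24+12.56j
Source currents: i(V1)=-4.757+7.451j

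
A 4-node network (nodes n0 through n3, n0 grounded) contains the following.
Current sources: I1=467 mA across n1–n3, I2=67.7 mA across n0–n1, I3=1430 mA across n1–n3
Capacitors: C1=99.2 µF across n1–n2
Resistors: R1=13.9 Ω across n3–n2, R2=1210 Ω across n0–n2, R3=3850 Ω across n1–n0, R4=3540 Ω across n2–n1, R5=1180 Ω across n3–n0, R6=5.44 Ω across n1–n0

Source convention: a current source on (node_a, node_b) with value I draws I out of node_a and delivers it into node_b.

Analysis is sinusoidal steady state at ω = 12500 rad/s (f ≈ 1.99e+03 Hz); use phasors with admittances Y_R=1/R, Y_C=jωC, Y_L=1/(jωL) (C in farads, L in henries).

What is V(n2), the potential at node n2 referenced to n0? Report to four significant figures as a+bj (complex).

Apply KCL at each of the 3 non-ground nodes and solve the resulting linear system.
Node n1: branches {I1, C1, I2, R3, R4, R6, I3} → V_1 = 0.2455+0.01354j
Node n2: branches {C1, R1, R2, R4} → V_2 = 0.2479-1.498j
Node n3: branches {I1, R1, R5, I3} → V_3 = 26.31-1.481j

0.2479-1.498j V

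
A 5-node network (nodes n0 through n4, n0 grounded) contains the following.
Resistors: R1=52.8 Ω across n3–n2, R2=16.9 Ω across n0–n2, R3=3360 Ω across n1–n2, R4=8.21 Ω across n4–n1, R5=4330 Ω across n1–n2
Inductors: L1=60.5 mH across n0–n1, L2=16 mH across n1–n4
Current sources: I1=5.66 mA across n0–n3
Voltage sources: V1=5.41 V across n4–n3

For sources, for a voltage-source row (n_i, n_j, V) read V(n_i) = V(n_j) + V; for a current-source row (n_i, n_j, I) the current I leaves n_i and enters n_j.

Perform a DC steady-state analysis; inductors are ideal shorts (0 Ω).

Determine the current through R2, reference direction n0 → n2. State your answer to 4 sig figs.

Element admittances at DC:
  Y(R1) = 0.01894 S between n3,n2
  Y(R2) = 0.05917 S between n0,n2
  Y(R3) = 0.0002976 S between n1,n2
  Y(R4) = 0.1218 S between n4,n1
  L1: short n0↔n1 (DC inductor)
  I1: injects 0.00566 A into n3 (from n0)
  L2: short n1↔n4 (DC inductor)
  Y(R5) = 0.0002309 S between n1,n2
  V1: constraint V(n4)−V(n3) = 5.41
Assemble and solve the 7×7 MNA system:
  V(n1)=0.000  V(n2)=-1.303  V(n3)=-5.410  V(n4)=0.000
  i(L1)=-0.08276  i(L2)=-0.08345  i(V1)=-0.08345

0.07710 A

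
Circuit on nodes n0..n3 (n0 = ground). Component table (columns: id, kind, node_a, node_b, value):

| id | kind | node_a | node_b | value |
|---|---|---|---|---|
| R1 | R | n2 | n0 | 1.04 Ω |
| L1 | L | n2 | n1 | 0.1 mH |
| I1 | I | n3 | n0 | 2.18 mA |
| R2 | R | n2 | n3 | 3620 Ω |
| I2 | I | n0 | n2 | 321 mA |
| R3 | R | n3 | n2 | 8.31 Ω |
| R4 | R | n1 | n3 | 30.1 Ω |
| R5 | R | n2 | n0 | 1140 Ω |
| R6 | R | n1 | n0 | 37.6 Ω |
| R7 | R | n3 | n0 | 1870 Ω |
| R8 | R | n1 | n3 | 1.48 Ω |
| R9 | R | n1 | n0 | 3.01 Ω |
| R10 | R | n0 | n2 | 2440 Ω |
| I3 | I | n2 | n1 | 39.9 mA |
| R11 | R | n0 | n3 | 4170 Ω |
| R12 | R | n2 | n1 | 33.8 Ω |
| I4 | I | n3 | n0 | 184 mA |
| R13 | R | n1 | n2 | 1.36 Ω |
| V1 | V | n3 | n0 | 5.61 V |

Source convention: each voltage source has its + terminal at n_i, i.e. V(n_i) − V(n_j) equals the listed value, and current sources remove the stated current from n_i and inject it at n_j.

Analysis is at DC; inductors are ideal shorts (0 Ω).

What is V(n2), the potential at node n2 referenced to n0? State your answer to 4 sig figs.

2.313 V

Apply KCL at each of the 3 non-ground nodes and solve the resulting linear system.
Node n1: branches {L1, R4, R6, R8, R9, I3, R12, R13} → V_1 = 2.313
Node n2: branches {R1, L1, R2, I2, R3, R5, R10, I3, R12, R13} → V_2 = 2.313
Node n3: branches {I1, R2, R3, R4, R7, R8, R11, I4, V1} → V_3 = 5.610
Source currents: i(L1)=-1.548, i(V1)=-2.926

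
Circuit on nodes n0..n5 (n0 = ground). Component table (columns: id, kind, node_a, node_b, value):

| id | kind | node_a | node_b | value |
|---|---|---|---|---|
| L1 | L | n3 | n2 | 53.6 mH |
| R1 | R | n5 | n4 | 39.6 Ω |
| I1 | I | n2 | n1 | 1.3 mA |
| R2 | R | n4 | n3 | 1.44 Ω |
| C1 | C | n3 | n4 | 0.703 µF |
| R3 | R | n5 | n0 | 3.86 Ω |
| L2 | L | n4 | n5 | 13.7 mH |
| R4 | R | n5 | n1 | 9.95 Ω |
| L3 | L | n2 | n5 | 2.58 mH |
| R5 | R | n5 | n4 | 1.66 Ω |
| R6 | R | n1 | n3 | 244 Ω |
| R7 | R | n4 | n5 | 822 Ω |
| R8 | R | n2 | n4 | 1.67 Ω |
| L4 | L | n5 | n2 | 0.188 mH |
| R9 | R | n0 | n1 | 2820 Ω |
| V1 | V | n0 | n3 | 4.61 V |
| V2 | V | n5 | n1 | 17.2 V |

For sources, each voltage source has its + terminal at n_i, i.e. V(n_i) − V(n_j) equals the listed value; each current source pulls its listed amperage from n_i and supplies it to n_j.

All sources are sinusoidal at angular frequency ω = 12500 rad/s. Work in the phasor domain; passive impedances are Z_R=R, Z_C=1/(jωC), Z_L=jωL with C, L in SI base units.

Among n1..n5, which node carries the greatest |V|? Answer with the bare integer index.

Apply KCL at each of the 5 non-ground nodes and solve the resulting linear system.
Node n1: branches {I1, R4, R6, R9, V2} → V_1 = -19.89+0.1633j
Node n2: branches {L1, I1, L3, R8, L4} → V_2 = -3.094-0.3805j
Node n3: branches {L1, R2, C1, R6, V1} → V_3 = -4.610+0.000j
Node n4: branches {R1, R2, C1, L2, R5, R7, R8} → V_4 = -3.508-0.07266j
Node n5: branches {R1, R3, L2, R4, L3, R5, R7, L4, V2} → V_5 = -2.686+0.1633j
Source currents: i(V1)=-0.7028+0.04236j, i(V2)=-1.800+0.0007272j

1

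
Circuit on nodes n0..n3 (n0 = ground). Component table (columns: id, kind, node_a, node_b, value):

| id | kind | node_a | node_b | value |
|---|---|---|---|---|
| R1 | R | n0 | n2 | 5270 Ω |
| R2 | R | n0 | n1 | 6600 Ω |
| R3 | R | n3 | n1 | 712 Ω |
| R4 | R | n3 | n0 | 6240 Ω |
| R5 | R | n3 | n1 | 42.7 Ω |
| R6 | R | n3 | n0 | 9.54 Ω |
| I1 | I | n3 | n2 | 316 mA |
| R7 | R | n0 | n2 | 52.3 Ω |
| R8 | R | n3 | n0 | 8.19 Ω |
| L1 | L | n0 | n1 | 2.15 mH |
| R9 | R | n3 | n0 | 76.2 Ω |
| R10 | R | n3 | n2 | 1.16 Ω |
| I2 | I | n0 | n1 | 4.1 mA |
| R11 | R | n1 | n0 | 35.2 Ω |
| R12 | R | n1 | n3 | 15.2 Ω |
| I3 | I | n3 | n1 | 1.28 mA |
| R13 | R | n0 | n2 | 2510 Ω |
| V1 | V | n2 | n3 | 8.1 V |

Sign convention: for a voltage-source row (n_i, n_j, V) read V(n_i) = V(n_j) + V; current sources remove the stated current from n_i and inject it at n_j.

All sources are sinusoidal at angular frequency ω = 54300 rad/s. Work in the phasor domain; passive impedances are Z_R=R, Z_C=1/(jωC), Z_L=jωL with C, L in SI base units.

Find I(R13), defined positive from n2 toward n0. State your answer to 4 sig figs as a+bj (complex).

Apply KCL at each of the 3 non-ground nodes and solve the resulting linear system.
Node n1: branches {R2, R3, R5, L1, I2, R11, R12, I3} → V_1 = -0.3753-0.03357j
Node n2: branches {R1, I1, R7, R10, R13, V1} → V_2 = 7.544-0.008678j
Node n3: branches {R3, R4, R5, R6, I1, R8, R9, R10, R12, I3, V1} → V_3 = -0.5561-0.008678j
Source currents: i(V1)=-6.815+0.0001710j

0.003006-3.457e-06j A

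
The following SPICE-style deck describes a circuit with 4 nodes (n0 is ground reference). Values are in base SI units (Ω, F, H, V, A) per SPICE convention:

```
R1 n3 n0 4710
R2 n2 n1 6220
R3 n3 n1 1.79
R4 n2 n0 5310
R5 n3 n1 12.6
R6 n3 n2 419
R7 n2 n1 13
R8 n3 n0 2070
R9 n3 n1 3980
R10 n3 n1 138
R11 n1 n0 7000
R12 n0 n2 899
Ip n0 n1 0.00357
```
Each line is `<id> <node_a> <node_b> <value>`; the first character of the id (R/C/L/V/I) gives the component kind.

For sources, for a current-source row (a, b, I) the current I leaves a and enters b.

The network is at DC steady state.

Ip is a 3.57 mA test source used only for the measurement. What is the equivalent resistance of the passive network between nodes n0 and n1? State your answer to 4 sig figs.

Element admittances at DC:
  Y(R1) = 0.0002123 S between n3,n0
  Y(R2) = 0.0001608 S between n2,n1
  Y(R3) = 0.5587 S between n3,n1
  Y(R4) = 0.0001883 S between n2,n0
  Y(R5) = 0.07937 S between n3,n1
  Y(R6) = 0.002387 S between n3,n2
  Y(R7) = 0.07692 S between n2,n1
  Y(R8) = 0.0004831 S between n3,n0
  Y(R9) = 0.0002513 S between n3,n1
  Y(R10) = 0.007246 S between n3,n1
  Y(R11) = 0.0001429 S between n1,n0
  Y(R12) = 0.001112 S between n0,n2
  Ip: injects 0.00357 A into n1 (from n0)
Assemble and solve the 3×3 MNA system:
  V(n1)=1.686  V(n2)=1.659  V(n3)=1.684

R_eq = 472.3 Ω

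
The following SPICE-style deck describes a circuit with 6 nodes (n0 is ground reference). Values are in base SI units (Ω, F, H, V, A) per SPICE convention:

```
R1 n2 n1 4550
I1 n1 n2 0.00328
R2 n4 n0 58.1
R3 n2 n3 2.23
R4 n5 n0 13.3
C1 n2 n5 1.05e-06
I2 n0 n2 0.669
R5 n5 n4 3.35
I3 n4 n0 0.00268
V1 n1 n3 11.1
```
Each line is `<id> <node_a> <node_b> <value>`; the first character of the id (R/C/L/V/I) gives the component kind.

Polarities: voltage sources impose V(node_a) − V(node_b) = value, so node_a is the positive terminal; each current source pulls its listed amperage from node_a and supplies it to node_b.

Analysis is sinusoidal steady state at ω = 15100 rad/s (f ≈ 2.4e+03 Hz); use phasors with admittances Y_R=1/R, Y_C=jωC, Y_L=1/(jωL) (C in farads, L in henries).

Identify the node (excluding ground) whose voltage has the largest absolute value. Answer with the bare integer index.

1

MNA unknowns: 5 node voltages V₁..V_5 plus 1 source current (V1)
R1: Y=0.0002198+0.000j on G[2,1]
I1: z[1]−=0.00328, z[2]+=0.00328
R2: Y=0.01721+0.000j on G[4,0]
R3: Y=0.4484+0.000j on G[2,3]
R4: Y=0.07519+0.000j on G[5,0]
C1: Y=0.000+0.01585j on G[2,5]
I2: z[0]−=0.669, z[2]+=0.669
R5: Y=0.2985+0.000j on G[5,4]
I3: z[4]−=0.00268, z[0]+=0.00268
V1: row V1−V3=11.1, i_V1 at 1,3
solve → V1=18.37-42.19j, V2=7.287-42.19j, V3=7.274-42.19j, V4=6.881+0.000j, V5=7.287+0.000j
aux → i_V1=-0.005717+0.000j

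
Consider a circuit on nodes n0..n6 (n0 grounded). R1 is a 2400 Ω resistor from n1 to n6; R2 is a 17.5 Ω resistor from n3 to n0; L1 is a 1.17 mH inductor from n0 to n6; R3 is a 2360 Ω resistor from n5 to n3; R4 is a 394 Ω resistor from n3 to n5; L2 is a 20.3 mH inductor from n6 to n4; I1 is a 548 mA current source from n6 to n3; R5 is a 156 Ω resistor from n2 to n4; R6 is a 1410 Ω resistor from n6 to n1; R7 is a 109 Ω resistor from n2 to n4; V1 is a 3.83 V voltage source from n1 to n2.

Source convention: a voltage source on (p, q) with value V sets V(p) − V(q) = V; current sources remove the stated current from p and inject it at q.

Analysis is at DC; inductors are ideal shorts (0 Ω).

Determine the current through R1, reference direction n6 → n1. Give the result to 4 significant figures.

Apply KCL at each of the 6 non-ground nodes and solve the resulting linear system.
Node n1: branches {R1, R6, V1} → V_1 = 3.572
Node n2: branches {R5, R7, V1} → V_2 = -0.2581
Node n3: branches {R2, R3, R4, I1} → V_3 = 9.590
Node n4: branches {L2, R5, R7} → V_4 = 0.000
Node n5: branches {R3, R4} → V_5 = 9.590
Node n6: branches {R1, L1, L2, I1, R6} → V_6 = 0.000
Source currents: i(L1)=0.5480, i(L2)=0.004022, i(V1)=-0.004022

-0.001488 A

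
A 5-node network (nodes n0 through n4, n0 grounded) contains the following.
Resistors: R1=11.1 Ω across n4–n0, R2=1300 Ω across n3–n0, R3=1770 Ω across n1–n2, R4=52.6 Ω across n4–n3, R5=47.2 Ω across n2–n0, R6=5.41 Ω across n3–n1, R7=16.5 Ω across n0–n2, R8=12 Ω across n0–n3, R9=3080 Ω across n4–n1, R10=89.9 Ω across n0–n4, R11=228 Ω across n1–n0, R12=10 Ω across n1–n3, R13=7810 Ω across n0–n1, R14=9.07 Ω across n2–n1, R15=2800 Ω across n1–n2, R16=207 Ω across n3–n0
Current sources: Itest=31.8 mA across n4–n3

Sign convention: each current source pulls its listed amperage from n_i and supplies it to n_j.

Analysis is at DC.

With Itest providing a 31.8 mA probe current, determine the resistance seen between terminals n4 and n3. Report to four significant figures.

R_eq = 13.04 Ω

MNA unknowns: 4 node voltages V₁..V_4
R1: Y=0.09009 on G[4,0]
R2: Y=0.0007692 on G[3,0]
R3: Y=0.0005650 on G[1,2]
R4: Y=0.01901 on G[4,3]
R5: Y=0.02119 on G[2,0]
R6: Y=0.1848 on G[3,1]
R7: Y=0.06061 on G[0,2]
R8: Y=0.08333 on G[0,3]
R9: Y=0.0003247 on G[4,1]
R10: Y=0.01112 on G[0,4]
R11: Y=0.004386 on G[1,0]
R12: Y=0.1000 on G[1,3]
R13: Y=0.0001280 on G[0,1]
R14: Y=0.1103 on G[2,1]
R15: Y=0.0003571 on G[1,2]
R16: Y=0.004831 on G[3,0]
Itest: z[4]−=0.0318, z[3]+=0.0318
solve → V1=0.1516, V2=0.08734, V3=0.1795, V4=-0.2351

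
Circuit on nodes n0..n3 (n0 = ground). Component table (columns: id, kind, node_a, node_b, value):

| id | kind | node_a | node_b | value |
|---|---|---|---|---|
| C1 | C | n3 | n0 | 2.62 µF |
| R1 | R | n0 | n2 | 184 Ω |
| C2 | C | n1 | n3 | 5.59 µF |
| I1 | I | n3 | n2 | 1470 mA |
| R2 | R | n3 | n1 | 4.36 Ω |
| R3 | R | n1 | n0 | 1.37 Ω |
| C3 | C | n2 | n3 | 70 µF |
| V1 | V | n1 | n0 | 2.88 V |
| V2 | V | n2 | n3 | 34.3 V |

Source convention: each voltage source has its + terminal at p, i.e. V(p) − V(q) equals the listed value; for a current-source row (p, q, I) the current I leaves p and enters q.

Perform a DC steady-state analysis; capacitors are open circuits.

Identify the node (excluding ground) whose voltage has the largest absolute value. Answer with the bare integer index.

MNA unknowns: 3 node voltages V₁..V_3 plus 2 source currents (V1, V2)
C1: Y=0.000 on G[3,0]
R1: Y=0.005435 on G[0,2]
C2: Y=0.000 on G[1,3]
I1: z[3]−=1.47, z[2]+=1.47
R2: Y=0.2294 on G[3,1]
R3: Y=0.7299 on G[1,0]
C3: Y=0.000 on G[2,3]
V1: row V1−V0=2.88, i_V1 at 1,0
V2: row V2−V3=34.3, i_V2 at 2,3
solve → V1=2.880, V2=36.32, V3=2.019
aux → i_V1=-2.300, i_V2=1.273

2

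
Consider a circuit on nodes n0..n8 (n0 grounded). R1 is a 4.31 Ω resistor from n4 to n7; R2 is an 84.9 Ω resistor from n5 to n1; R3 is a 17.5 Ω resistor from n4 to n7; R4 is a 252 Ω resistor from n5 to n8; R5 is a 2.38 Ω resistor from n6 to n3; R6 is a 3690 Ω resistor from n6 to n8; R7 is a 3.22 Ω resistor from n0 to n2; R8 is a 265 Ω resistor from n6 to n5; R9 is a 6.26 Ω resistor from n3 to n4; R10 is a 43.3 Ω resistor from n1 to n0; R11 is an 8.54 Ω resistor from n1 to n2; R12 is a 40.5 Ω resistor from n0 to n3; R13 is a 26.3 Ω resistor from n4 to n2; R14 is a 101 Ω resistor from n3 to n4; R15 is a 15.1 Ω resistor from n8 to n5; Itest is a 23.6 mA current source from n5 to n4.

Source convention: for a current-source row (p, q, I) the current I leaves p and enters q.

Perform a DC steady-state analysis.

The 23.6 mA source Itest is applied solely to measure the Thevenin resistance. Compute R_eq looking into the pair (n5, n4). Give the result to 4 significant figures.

R_eq = 77.21 Ω

Element admittances at DC:
  Y(R1) = 0.2320 S between n4,n7
  Y(R2) = 0.01178 S between n5,n1
  Y(R3) = 0.05714 S between n4,n7
  Y(R4) = 0.003968 S between n5,n8
  Y(R5) = 0.4202 S between n6,n3
  Y(R6) = 0.0002710 S between n6,n8
  Y(R7) = 0.3106 S between n0,n2
  Y(R8) = 0.003774 S between n6,n5
  Y(R9) = 0.1597 S between n3,n4
  Y(R10) = 0.02309 S between n1,n0
  Y(R11) = 0.1171 S between n1,n2
  Y(R12) = 0.02469 S between n0,n3
  Y(R13) = 0.03802 S between n4,n2
  Y(R14) = 0.009901 S between n3,n4
  Y(R15) = 0.06623 S between n8,n5
  Itest: injects 0.0236 A into n4 (from n5)
Assemble and solve the 8×8 MNA system:
  V(n1)=-0.1249  V(n2)=-0.007862  V(n3)=0.2157  V(n4)=0.2884  V(n5)=-1.534  V(n6)=0.1991  V(n7)=0.2884  V(n8)=-1.527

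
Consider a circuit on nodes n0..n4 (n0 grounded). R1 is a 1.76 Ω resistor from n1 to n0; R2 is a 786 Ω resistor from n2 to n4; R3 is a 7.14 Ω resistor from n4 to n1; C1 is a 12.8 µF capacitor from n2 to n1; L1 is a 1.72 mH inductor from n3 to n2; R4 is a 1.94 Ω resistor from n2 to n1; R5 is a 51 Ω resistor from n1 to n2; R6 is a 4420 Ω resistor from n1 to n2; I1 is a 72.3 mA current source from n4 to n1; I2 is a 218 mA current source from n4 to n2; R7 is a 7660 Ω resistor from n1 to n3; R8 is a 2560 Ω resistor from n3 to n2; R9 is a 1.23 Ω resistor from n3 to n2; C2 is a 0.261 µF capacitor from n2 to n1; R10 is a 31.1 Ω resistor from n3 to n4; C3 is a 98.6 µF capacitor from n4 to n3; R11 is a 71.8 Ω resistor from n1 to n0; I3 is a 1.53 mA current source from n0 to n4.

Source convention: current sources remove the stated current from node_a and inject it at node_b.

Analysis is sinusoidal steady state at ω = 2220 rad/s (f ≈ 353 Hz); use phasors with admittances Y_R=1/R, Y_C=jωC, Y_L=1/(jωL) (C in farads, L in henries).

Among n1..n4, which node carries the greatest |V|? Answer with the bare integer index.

Apply KCL at each of the 4 non-ground nodes and solve the resulting linear system.
Node n1: branches {R1, R3, C1, R4, R5, R6, I1, R7, C2, R11} → V_1 = 0.002628+0.000j
Node n2: branches {R2, C1, L1, R4, R5, R6, I2, R8, R9, C2} → V_2 = 0.02979-0.1424j
Node n3: branches {L1, R7, R8, R9, R10, C3} → V_3 = -0.1639-0.2986j
Node n4: branches {R2, R3, I1, I2, R10, C3, I3} → V_4 = -0.6358+0.5390j

4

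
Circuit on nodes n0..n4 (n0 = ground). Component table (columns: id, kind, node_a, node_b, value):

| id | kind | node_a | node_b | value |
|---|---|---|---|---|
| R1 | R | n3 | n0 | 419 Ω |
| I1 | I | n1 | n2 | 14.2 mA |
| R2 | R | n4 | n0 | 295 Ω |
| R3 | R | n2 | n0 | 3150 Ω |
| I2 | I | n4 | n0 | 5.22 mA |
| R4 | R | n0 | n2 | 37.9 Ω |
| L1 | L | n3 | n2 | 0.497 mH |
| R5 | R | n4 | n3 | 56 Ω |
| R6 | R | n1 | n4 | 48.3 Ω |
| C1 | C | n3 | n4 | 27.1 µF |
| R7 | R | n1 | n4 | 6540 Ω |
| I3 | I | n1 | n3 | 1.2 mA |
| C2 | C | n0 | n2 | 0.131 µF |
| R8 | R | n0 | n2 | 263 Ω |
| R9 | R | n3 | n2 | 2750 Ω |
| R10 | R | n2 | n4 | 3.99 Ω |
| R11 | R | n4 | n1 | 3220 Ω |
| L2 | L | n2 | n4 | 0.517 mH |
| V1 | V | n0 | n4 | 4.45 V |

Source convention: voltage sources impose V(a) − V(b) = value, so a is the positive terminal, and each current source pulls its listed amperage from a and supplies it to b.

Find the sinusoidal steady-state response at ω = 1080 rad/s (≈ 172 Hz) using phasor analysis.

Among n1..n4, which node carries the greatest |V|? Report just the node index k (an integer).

1

Apply KCL at each of the 4 non-ground nodes and solve the resulting linear system.
Node n1: branches {I1, R6, R7, I3, R11} → V_1 = -5.178+0.000j
Node n2: branches {I1, R3, R4, L1, C2, R8, R9, R10, L2} → V_2 = -4.435+0.08937j
Node n3: branches {R1, L1, R5, C1, I3, R9} → V_3 = -4.434+0.09706j
Node n4: branches {R2, I2, R5, R6, C1, R7, R10, R11, L2, V1} → V_4 = -4.450+0.000j
Source currents: i(V1)=-0.1557+0.002330j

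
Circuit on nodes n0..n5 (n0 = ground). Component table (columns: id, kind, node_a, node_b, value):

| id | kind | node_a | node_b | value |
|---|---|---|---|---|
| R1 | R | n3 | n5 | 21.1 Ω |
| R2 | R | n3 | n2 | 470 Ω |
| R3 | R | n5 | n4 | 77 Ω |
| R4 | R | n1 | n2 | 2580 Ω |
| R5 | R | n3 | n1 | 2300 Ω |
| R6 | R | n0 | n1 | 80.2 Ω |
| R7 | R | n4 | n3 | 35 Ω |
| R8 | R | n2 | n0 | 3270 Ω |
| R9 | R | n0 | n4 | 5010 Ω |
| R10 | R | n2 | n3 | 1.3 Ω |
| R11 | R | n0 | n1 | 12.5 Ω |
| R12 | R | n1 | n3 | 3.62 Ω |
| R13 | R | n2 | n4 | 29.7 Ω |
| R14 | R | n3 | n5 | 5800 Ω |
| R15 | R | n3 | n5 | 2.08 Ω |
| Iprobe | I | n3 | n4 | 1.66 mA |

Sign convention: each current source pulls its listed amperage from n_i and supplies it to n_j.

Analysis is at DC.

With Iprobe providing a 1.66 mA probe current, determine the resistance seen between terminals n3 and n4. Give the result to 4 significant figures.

R_eq = 13.57 Ω

Element admittances at DC:
  Y(R1) = 0.04739 S between n3,n5
  Y(R2) = 0.002128 S between n3,n2
  Y(R3) = 0.01299 S between n5,n4
  Y(R4) = 0.0003876 S between n1,n2
  Y(R5) = 0.0004348 S between n3,n1
  Y(R6) = 0.01247 S between n0,n1
  Y(R7) = 0.02857 S between n4,n3
  Y(R8) = 0.0003058 S between n2,n0
  Y(R9) = 0.0001996 S between n0,n4
  Y(R10) = 0.7692 S between n2,n3
  Y(R11) = 0.08000 S between n0,n1
  Y(R12) = 0.2762 S between n1,n3
  Y(R13) = 0.03367 S between n2,n4
  Y(R14) = 0.0001724 S between n3,n5
  Y(R15) = 0.4808 S between n3,n5
  Iprobe: injects 0.00166 A into n4 (from n3)
Assemble and solve the 5×5 MNA system:
  V(n1)=-5.134e-05  V(n2)=0.0008714  V(n3)=-6.980e-05  V(n4)=0.02245  V(n5)=0.0004705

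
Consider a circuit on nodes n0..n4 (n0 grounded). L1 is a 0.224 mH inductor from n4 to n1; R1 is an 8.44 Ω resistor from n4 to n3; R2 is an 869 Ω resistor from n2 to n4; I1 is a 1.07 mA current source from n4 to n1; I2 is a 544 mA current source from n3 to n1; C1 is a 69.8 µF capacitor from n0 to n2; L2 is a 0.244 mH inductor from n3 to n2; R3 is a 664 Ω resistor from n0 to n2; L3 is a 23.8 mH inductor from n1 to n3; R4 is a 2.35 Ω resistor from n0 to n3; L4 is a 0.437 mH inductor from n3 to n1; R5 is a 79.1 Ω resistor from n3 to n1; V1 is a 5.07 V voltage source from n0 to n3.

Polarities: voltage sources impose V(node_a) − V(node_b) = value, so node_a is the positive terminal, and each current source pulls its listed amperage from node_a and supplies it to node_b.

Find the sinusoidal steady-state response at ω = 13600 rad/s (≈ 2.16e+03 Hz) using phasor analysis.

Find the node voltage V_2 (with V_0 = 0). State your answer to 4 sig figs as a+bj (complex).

Element admittances at ω=13600 rad/s:
  Y(L1) = 0.000-0.3283j S between n4,n1
  Y(R1) = 0.1185+0.000j S between n4,n3
  Y(R2) = 0.001151+0.000j S between n2,n4
  I1: injects 0.00107 A into n1 (from n4)
  I2: injects 0.544 A into n1 (from n3)
  Y(C1) = 0.000+0.9493j S between n0,n2
  Y(L2) = 0.000-0.3014j S between n3,n2
  Y(R3) = 0.001506+0.000j S between n0,n2
  Y(L3) = 0.000-0.003089j S between n1,n3
  Y(R4) = 0.4255+0.000j S between n0,n3
  Y(L4) = 0.000-0.1683j S between n3,n1
  Y(R5) = 0.01264+0.000j S between n3,n1
  V1: constraint V(n0)−V(n3) = 5.07
Assemble and solve the 5×5 MNA system:
  V(n1)=-3.937+1.991j  V(n2)=2.360+0.01576j  V(n3)=-5.070+0.000j  V(n4)=-3.422+1.413j
  i(V1)=-2.169+2.241j

2.360+0.01576j V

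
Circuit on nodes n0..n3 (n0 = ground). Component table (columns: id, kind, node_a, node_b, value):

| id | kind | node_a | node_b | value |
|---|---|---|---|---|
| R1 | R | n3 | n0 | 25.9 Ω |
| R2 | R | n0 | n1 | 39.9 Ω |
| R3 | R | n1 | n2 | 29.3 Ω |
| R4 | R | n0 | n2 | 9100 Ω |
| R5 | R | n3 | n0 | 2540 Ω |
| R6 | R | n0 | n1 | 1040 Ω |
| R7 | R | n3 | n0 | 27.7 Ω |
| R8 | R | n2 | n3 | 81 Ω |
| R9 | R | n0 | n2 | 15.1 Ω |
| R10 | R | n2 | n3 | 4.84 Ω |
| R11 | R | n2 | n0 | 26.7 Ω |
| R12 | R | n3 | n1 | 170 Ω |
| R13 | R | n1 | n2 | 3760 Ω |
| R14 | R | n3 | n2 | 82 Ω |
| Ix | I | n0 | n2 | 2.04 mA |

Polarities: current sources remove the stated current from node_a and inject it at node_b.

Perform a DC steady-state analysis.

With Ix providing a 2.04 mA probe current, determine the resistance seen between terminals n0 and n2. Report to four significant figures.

R_eq = 5.699 Ω

Apply KCL at each of the 3 non-ground nodes and solve the resulting linear system.
Node n1: branches {R2, R3, R6, R12, R13} → V_1 = 0.006806
Node n2: branches {R3, R4, R8, R9, R10, R11, R13, R14, Ix} → V_2 = 0.01163
Node n3: branches {R1, R5, R7, R8, R10, R12, R14} → V_3 = 0.008738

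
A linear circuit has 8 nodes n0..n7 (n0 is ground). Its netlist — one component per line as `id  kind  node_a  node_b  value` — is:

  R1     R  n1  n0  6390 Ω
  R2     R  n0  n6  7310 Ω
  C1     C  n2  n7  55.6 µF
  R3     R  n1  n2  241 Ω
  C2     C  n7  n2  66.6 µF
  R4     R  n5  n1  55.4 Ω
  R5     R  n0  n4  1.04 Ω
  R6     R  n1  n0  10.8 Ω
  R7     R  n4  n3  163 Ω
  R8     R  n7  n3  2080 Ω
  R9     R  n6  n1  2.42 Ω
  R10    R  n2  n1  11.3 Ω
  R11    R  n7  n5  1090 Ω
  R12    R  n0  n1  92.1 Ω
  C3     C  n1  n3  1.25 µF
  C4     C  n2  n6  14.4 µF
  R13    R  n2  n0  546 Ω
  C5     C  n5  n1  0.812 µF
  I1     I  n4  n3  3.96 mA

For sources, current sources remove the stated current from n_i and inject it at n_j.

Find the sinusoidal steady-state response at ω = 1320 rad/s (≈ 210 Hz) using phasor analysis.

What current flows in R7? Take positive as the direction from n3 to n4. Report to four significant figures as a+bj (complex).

0.003450-0.0008496j A

Apply KCL at each of the 7 non-ground nodes and solve the resulting linear system.
Node n1: branches {R1, R3, R4, R6, R9, R10, R12, C3, C5} → V_1 = 0.004790+0.008071j
Node n2: branches {C1, R3, C2, R10, C4, R13} → V_2 = 0.007212+0.006732j
Node n3: branches {R7, R8, C3, I1} → V_3 = 0.5618-0.1394j
Node n4: branches {R5, R7, I1} → V_4 = -0.0005305-0.0008836j
Node n5: branches {R4, R11, C5} → V_5 = 0.004878+0.007921j
Node n6: branches {R2, R9, C4} → V_6 = 0.004854+0.008176j
Node n7: branches {C1, C2, R8, R11} → V_7 = 0.006797+0.005089j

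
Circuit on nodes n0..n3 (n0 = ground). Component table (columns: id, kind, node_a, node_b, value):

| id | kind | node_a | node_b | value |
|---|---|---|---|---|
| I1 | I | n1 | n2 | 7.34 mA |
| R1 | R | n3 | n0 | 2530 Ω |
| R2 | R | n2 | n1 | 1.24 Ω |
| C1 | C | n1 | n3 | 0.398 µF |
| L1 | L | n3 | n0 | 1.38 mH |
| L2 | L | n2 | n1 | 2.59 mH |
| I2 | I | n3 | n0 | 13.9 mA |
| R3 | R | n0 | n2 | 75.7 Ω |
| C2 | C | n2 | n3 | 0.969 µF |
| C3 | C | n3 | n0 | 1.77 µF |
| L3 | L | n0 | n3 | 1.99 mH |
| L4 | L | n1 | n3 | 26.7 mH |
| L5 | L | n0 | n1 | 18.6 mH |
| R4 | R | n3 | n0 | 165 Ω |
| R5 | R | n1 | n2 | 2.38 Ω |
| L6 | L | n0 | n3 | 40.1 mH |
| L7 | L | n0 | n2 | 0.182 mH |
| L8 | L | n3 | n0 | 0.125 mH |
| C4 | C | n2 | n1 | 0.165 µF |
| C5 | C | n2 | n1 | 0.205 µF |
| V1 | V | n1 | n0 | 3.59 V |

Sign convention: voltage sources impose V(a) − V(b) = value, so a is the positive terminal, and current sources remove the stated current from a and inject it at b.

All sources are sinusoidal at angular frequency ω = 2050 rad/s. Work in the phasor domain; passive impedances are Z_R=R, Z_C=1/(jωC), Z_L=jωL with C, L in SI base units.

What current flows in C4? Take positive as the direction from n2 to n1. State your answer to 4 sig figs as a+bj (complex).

Element admittances at ω=2050 rad/s:
  I1: injects 0.00734 A into n2 (from n1)
  Y(R1) = 0.0003953+0.000j S between n3,n0
  Y(R2) = 0.8065+0.000j S between n2,n1
  Y(C1) = 0.000+0.0008159j S between n1,n3
  Y(L1) = 0.000-0.3535j S between n3,n0
  Y(L2) = 0.000-0.1883j S between n2,n1
  I2: injects 0.0139 A into n0 (from n3)
  Y(R3) = 0.01321+0.000j S between n0,n2
  Y(C2) = 0.000+0.001986j S between n2,n3
  Y(C3) = 0.000+0.003628j S between n3,n0
  Y(L3) = 0.000-0.2451j S between n0,n3
  Y(L4) = 0.000-0.01827j S between n1,n3
  Y(L5) = 0.000-0.02623j S between n0,n1
  Y(R4) = 0.006061+0.000j S between n3,n0
  Y(R5) = 0.4202+0.000j S between n1,n2
  Y(L6) = 0.000-0.01216j S between n0,n3
  Y(L7) = 0.000-2.680j S between n0,n2
  Y(L8) = 0.000-3.902j S between n3,n0
  Y(C4) = 0.000+0.0003383j S between n2,n1
  Y(C5) = 0.000+0.0004202j S between n2,n1
  V1: constraint V(n1)−V(n0) = 3.59
Assemble and solve the 4×4 MNA system:
  V(n1)=3.590+0.000j  V(n2)=0.7588+1.211j  V(n3)=0.01351-0.003623j
  i(V1)=-3.253+2.173j

-0.0004096-0.0009576j A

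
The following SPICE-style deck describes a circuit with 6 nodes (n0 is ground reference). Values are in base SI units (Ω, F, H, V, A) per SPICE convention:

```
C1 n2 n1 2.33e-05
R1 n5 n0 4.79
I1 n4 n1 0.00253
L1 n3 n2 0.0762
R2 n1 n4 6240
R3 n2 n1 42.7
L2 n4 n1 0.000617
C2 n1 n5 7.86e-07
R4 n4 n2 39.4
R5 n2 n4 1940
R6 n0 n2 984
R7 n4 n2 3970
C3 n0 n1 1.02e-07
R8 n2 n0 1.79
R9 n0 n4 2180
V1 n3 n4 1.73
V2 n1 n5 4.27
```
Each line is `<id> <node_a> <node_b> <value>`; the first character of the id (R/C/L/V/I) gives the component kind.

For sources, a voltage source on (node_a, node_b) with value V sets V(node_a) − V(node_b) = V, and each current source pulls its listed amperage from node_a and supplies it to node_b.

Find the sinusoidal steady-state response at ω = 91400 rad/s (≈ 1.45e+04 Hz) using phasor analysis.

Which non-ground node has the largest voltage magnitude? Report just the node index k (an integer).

MNA unknowns: 5 node voltages V₁..V_5 plus 2 source currents (V1, V2)
C1: Y=0.000+2.130j on G[2,1]
R1: Y=0.2088+0.000j on G[5,0]
I1: z[4]−=0.00253, z[1]+=0.00253
L1: Y=0.000-0.0001436j on G[3,2]
R2: Y=0.0001603+0.000j on G[1,4]
R3: Y=0.02342+0.000j on G[2,1]
L2: Y=0.000-0.01773j on G[4,1]
C2: Y=0.000+0.07184j on G[1,5]
R4: Y=0.02538+0.000j on G[4,2]
R5: Y=0.0005155+0.000j on G[2,4]
R6: Y=0.001016+0.000j on G[0,2]
R7: Y=0.0002519+0.000j on G[4,2]
C3: Y=0.000+0.009323j on G[0,1]
R8: Y=0.5587+0.000j on G[2,0]
R9: Y=0.0004587+0.000j on G[0,4]
V1: row V3−V4=1.73, i_V1 at 3,4
V2: row V1−V5=4.27, i_V2 at 1,5
solve → V1=1.174-0.2361j, V2=1.150+0.06859j, V3=2.666-0.08368j, V4=0.9360-0.08368j, V5=-3.096-0.2361j
aux → i_V1=2.186e-05+0.0002176j, i_V2=-0.6464-0.3560j

5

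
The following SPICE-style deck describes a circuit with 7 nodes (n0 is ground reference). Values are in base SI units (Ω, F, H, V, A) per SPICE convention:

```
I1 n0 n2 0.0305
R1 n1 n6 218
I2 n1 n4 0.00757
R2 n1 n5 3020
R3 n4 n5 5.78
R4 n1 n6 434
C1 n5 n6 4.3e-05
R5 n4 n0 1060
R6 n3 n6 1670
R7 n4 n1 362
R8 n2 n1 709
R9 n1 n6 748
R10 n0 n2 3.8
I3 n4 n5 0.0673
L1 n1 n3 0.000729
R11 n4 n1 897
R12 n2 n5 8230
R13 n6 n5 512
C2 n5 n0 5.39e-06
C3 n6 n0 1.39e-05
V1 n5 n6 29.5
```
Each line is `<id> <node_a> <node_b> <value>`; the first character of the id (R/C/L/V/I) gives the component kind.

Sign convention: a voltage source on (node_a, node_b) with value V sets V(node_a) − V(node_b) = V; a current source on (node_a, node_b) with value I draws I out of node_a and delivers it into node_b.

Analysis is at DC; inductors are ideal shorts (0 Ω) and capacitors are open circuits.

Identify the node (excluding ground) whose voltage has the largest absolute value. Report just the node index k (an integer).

MNA unknowns: 6 node voltages V₁..V_6 plus 2 source currents (L1, V1)
I1: z[0]−=0.0305, z[2]+=0.0305
R1: Y=0.004587 on G[1,6]
I2: z[1]−=0.00757, z[4]+=0.00757
R2: Y=0.0003311 on G[1,5]
R3: Y=0.1730 on G[4,5]
R4: Y=0.002304 on G[1,6]
C1: Y=0.000 on G[5,6]
R5: Y=0.0009434 on G[4,0]
R6: Y=0.0005988 on G[3,6]
R7: Y=0.002762 on G[4,1]
R8: Y=0.001410 on G[2,1]
R9: Y=0.001337 on G[1,6]
R10: Y=0.2632 on G[0,2]
I3: z[4]−=0.0673, z[5]+=0.0673
L1: row V1−V3=0, i_L1 at 1,3
R11: Y=0.001115 on G[4,1]
R12: Y=0.0001215 on G[2,5]
R13: Y=0.001953 on G[6,5]
C2: Y=0.000 on G[5,0]
C3: Y=0.000 on G[6,0]
V1: row V5−V6=29.5, i_V1 at 5,6
solve → V1=-8.200, V2=0.07691, V3=-8.200, V4=10.88, V5=11.71, V6=-17.79
aux → i_L1=0.005743, i_V1=-0.1423

6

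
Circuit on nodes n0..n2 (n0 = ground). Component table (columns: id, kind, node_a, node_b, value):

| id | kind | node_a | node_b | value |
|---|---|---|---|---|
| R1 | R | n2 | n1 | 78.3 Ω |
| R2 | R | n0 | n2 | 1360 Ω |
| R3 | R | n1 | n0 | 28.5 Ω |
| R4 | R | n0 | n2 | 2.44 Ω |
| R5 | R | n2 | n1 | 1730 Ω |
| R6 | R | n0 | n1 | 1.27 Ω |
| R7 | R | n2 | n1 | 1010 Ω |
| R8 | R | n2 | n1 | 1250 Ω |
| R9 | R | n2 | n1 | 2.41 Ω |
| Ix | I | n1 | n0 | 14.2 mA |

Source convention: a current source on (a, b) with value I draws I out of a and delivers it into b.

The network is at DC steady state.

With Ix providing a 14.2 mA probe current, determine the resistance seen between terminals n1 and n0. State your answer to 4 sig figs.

Apply KCL at each of the 2 non-ground nodes and solve the resulting linear system.
Node n1: branches {R1, R3, R5, R6, R7, R8, R9, Ix} → V_1 = -0.01375
Node n2: branches {R1, R2, R4, R5, R7, R8, R9} → V_2 = -0.007036

R_eq = 0.9685 Ω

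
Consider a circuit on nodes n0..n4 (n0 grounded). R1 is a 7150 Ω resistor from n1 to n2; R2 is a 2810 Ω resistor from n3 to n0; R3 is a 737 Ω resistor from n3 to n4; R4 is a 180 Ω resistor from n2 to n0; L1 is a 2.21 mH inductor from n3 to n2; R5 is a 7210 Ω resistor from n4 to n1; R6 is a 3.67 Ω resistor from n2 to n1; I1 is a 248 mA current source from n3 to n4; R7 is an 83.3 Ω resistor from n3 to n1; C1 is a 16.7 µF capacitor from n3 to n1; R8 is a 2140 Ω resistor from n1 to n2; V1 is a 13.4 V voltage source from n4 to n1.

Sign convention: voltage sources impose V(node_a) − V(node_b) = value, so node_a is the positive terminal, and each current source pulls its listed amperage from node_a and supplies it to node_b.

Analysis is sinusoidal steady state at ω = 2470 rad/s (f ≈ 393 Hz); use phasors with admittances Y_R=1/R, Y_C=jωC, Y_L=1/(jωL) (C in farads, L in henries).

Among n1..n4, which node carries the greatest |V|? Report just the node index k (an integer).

4

Apply KCL at each of the 4 non-ground nodes and solve the resulting linear system.
Node n1: branches {R1, R5, R6, R7, C1, R8, V1} → V_1 = 0.9743-0.1737j
Node n2: branches {R1, R4, L1, R6, R8} → V_2 = 0.02340+0.08529j
Node n3: branches {R2, R3, L1, I1, R7, C1} → V_3 = -0.3653-1.332j
Node n4: branches {R3, R5, I1, V1} → V_4 = 14.37-0.1737j
Source currents: i(V1)=0.2261-0.001571j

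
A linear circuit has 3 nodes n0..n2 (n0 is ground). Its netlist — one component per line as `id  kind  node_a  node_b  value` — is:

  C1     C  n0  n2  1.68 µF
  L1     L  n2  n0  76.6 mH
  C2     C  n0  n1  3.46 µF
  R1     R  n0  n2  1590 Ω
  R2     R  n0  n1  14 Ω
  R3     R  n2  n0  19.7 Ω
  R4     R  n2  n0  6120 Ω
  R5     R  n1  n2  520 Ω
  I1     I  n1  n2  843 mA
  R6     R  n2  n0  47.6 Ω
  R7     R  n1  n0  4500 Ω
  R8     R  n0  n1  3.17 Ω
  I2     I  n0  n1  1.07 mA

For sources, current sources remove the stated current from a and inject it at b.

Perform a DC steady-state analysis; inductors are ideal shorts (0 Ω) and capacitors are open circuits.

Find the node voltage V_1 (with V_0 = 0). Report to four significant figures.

-2.164 V

Element admittances at DC:
  Y(C1) = 0.000 S between n0,n2
  L1: short n2↔n0 (DC inductor)
  Y(C2) = 0.000 S between n0,n1
  Y(R1) = 0.0006289 S between n0,n2
  Y(R2) = 0.07143 S between n0,n1
  Y(R3) = 0.05076 S between n2,n0
  Y(R4) = 0.0001634 S between n2,n0
  Y(R5) = 0.001923 S between n1,n2
  I1: injects 0.843 A into n2 (from n1)
  Y(R6) = 0.02101 S between n2,n0
  Y(R7) = 0.0002222 S between n1,n0
  Y(R8) = 0.3155 S between n0,n1
  I2: injects 0.00107 A into n1 (from n0)
Assemble and solve the 3×3 MNA system:
  V(n1)=-2.164  V(n2)=0.000
  i(L1)=0.8388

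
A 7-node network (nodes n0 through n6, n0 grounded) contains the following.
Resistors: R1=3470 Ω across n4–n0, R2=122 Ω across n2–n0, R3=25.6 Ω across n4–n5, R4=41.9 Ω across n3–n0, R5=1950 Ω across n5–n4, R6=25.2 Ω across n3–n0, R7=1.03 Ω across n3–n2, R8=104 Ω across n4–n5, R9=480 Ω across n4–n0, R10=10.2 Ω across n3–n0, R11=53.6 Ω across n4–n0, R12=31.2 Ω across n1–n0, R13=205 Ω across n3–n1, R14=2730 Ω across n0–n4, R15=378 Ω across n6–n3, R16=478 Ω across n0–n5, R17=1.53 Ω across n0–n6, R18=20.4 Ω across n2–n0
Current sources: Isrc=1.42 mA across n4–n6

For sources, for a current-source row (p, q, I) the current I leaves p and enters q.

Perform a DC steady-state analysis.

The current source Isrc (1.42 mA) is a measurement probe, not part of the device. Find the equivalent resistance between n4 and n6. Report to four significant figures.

R_eq = 44.26 Ω

MNA unknowns: 6 node voltages V₁..V_6
R1: Y=0.0002882 on G[4,0]
R2: Y=0.008197 on G[2,0]
R3: Y=0.03906 on G[4,5]
R4: Y=0.02387 on G[3,0]
R5: Y=0.0005128 on G[5,4]
R6: Y=0.03968 on G[3,0]
R7: Y=0.9709 on G[3,2]
R8: Y=0.009615 on G[4,5]
R9: Y=0.002083 on G[4,0]
R10: Y=0.09804 on G[3,0]
R11: Y=0.01866 on G[4,0]
R12: Y=0.03205 on G[1,0]
R13: Y=0.004878 on G[3,1]
R14: Y=0.0003663 on G[0,4]
R15: Y=0.002646 on G[6,3]
R16: Y=0.002092 on G[0,5]
R17: Y=0.6536 on G[0,6]
R18: Y=0.04902 on G[2,0]
Isrc: z[4]−=0.00142, z[6]+=0.00142
solve → V1=3.399e-06, V2=2.430e-05, V3=2.573e-05, V4=-0.06068, V5=-0.05821, V6=0.002164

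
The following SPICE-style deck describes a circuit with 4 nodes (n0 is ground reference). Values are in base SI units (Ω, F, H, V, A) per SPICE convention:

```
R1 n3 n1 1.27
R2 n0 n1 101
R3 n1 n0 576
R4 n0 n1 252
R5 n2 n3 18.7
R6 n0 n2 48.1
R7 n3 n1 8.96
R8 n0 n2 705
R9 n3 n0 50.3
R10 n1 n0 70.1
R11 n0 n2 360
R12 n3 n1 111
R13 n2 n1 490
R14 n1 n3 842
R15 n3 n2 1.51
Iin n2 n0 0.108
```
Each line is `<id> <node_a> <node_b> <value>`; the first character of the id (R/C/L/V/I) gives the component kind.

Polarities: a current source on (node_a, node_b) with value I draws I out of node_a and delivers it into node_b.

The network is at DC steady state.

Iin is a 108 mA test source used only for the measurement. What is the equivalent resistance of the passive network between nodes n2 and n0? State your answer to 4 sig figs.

Apply KCL at each of the 3 non-ground nodes and solve the resulting linear system.
Node n1: branches {R1, R2, R3, R4, R7, R10, R12, R13, R14} → V_1 = -1.385
Node n2: branches {R5, R6, R8, R11, R13, R15, Iin} → V_2 = -1.528
Node n3: branches {R1, R5, R7, R9, R12, R14, R15} → V_3 = -1.431

R_eq = 14.15 Ω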